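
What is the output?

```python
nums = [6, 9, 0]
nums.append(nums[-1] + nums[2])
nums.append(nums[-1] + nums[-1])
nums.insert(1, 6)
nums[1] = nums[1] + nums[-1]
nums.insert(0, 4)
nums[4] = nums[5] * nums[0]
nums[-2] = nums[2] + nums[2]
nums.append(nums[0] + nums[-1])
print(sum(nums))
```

41

append nums[-1]+nums[2] = 0+0 = 0 → [6, 9, 0, 0]
append nums[-1]+nums[-1] = 0+0 = 0 → [6, 9, 0, 0, 0]
insert 6 at 1 → [6, 6, 9, 0, 0, 0]
nums[1] = nums[1]+nums[-1] = 6+0 = 6 → [6, 6, 9, 0, 0, 0]
insert 4 at 0 → [4, 6, 6, 9, 0, 0, 0]
nums[4] = nums[5]*nums[0] = 0*4 = 0 → [4, 6, 6, 9, 0, 0, 0]
nums[-2] = nums[2]+nums[2] = 6+6 = 12 → [4, 6, 6, 9, 0, 12, 0]
append nums[0]+nums[-1] = 4+0 = 4 → [4, 6, 6, 9, 0, 12, 0, 4]
sum = 41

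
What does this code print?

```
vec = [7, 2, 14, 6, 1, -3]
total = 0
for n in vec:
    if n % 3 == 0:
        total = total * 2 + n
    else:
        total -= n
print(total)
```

n=7: not %3==0, total = 0-7 = -7
n=2: not %3==0, total = (-7)-2 = -9
n=14: not %3==0, total = (-9)-14 = -23
n=6: %3==0, total = (-23)*2+6 = -40
n=1: not %3==0, total = (-40)-1 = -41
n=-3: %3==0, total = (-41)*2+(-3) = -85

-85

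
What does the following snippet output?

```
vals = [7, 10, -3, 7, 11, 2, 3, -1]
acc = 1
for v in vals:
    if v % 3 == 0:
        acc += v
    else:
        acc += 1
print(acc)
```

v=7: not %3==0, acc = 1+1 = 2
v=10: not %3==0, acc = 2+1 = 3
v=-3: %3==0, acc = 3+(-3) = 0
v=7: not %3==0, acc = 0+1 = 1
v=11: not %3==0, acc = 1+1 = 2
v=2: not %3==0, acc = 2+1 = 3
v=3: %3==0, acc = 3+3 = 6
v=-1: not %3==0, acc = 6+1 = 7

7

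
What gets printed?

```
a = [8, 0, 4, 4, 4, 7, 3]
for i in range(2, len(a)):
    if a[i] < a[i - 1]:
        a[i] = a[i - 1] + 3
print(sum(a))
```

37

i=2: 4>=0, unchanged → [8, 0, 4, 4, 4, 7, 3]
i=3: 4>=4, unchanged → [8, 0, 4, 4, 4, 7, 3]
i=4: 4>=4, unchanged → [8, 0, 4, 4, 4, 7, 3]
i=5: 7>=4, unchanged → [8, 0, 4, 4, 4, 7, 3]
i=6: 3<7, a[6] = 7+3 = 10 → [8, 0, 4, 4, 4, 7, 10]
sum = 37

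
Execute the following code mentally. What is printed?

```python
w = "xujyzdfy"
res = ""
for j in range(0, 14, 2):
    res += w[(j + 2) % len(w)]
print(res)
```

jzfxjzf

j=0: add w[2]='j' → 'j'
j=2: add w[4]='z' → 'jz'
j=4: add w[6]='f' → 'jzf'
j=6: add w[0]='x' → 'jzfx'
j=8: add w[2]='j' → 'jzfxj'
j=10: add w[4]='z' → 'jzfxjz'
j=12: add w[6]='f' → 'jzfxjzf'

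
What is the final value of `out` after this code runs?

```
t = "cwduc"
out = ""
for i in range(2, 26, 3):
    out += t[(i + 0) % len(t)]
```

'dcuwcdcu'

i=2: add t[2]='d' → 'd'
i=5: add t[0]='c' → 'dc'
i=8: add t[3]='u' → 'dcu'
i=11: add t[1]='w' → 'dcuw'
i=14: add t[4]='c' → 'dcuwc'
i=17: add t[2]='d' → 'dcuwcd'
i=20: add t[0]='c' → 'dcuwcdc'
i=23: add t[3]='u' → 'dcuwcdcu'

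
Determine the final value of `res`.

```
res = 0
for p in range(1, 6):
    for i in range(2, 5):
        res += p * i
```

135

p=1,i=2: res = 0+2 = 2
p=1,i=3: res = 2+3 = 5
p=1,i=4: res = 5+4 = 9
p=2,i=2: res = 9+4 = 13
p=2,i=3: res = 13+6 = 19
p=2,i=4: res = 19+8 = 27
p=3,i=2: res = 27+6 = 33
p=3,i=3: res = 33+9 = 42
p=3,i=4: res = 42+12 = 54
p=4,i=2: res = 54+8 = 62
p=4,i=3: res = 62+12 = 74
p=4,i=4: res = 74+16 = 90
p=5,i=2: res = 90+10 = 100
p=5,i=3: res = 100+15 = 115
p=5,i=4: res = 115+20 = 135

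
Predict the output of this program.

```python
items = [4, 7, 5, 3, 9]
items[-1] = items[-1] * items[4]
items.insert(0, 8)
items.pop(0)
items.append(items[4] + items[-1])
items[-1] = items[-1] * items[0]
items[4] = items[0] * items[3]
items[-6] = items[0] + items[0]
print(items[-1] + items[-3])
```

items[-1] = items[-1]*items[4] = 9*9 = 81 → [4, 7, 5, 3, 81]
insert 8 at 0 → [8, 4, 7, 5, 3, 81]
pop(0) removes 8 → [4, 7, 5, 3, 81]
append items[4]+items[-1] = 81+81 = 162 → [4, 7, 5, 3, 81, 162]
items[-1] = items[-1]*items[0] = 162*4 = 648 → [4, 7, 5, 3, 81, 648]
items[4] = items[0]*items[3] = 4*3 = 12 → [4, 7, 5, 3, 12, 648]
items[-6] = items[0]+items[0] = 4+4 = 8 → [8, 7, 5, 3, 12, 648]
items[-1]+items[-3] = 648+3 = 651

651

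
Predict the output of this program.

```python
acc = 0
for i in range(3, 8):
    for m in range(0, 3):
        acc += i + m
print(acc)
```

90

i=3,m=0: acc = 0+3 = 3
i=3,m=1: acc = 3+4 = 7
i=3,m=2: acc = 7+5 = 12
i=4,m=0: acc = 12+4 = 16
i=4,m=1: acc = 16+5 = 21
i=4,m=2: acc = 21+6 = 27
i=5,m=0: acc = 27+5 = 32
i=5,m=1: acc = 32+6 = 38
i=5,m=2: acc = 38+7 = 45
i=6,m=0: acc = 45+6 = 51
i=6,m=1: acc = 51+7 = 58
i=6,m=2: acc = 58+8 = 66
i=7,m=0: acc = 66+7 = 73
i=7,m=1: acc = 73+8 = 81
i=7,m=2: acc = 81+9 = 90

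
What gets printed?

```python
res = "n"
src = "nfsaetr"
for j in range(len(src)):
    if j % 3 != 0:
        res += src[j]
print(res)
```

j=0: skip
j=1: add 'f' → 'nf'
j=2: add 's' → 'nfs'
j=3: skip
j=4: add 'e' → 'nfse'
j=5: add 't' → 'nfset'
j=6: skip

nfset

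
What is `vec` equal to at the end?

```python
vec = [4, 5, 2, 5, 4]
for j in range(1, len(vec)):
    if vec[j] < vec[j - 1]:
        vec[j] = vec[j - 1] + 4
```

j=1: 5>=4, unchanged → [4, 5, 2, 5, 4]
j=2: 2<5, vec[2] = 5+4 = 9 → [4, 5, 9, 5, 4]
j=3: 5<9, vec[3] = 9+4 = 13 → [4, 5, 9, 13, 4]
j=4: 4<13, vec[4] = 13+4 = 17 → [4, 5, 9, 13, 17]

[4, 5, 9, 13, 17]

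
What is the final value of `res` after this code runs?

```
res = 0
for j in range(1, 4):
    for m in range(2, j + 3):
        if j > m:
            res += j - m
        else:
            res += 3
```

25

j=1,m=2: not 1>2, res = 0+3 = 3
j=1,m=3: not 1>3, res = 3+3 = 6
j=2,m=2: not 2>2, res = 6+3 = 9
j=2,m=3: not 2>3, res = 9+3 = 12
j=2,m=4: not 2>4, res = 12+3 = 15
j=3,m=2: 3>2, res = 15+1 = 16
j=3,m=3: not 3>3, res = 16+3 = 19
j=3,m=4: not 3>4, res = 19+3 = 22
j=3,m=5: not 3>5, res = 22+3 = 25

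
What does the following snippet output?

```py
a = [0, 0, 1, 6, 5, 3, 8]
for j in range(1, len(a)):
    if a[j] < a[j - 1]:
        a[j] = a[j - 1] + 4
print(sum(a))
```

j=1: 0>=0, unchanged → [0, 0, 1, 6, 5, 3, 8]
j=2: 1>=0, unchanged → [0, 0, 1, 6, 5, 3, 8]
j=3: 6>=1, unchanged → [0, 0, 1, 6, 5, 3, 8]
j=4: 5<6, a[4] = 6+4 = 10 → [0, 0, 1, 6, 10, 3, 8]
j=5: 3<10, a[5] = 10+4 = 14 → [0, 0, 1, 6, 10, 14, 8]
j=6: 8<14, a[6] = 14+4 = 18 → [0, 0, 1, 6, 10, 14, 18]
sum = 49

49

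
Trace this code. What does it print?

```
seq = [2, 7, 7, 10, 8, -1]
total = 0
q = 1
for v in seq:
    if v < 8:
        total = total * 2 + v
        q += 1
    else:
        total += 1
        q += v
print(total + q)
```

84

v=2: <8, total = 0*2+2 = 2; q=2
v=7: <8, total = 2*2+7 = 11; q=3
v=7: <8, total = 11*2+7 = 29; q=4
v=10: not <8, total = 29+1 = 30; q=14
v=8: not <8, total = 30+1 = 31; q=22
v=-1: <8, total = 31*2+(-1) = 61; q=23
total+q = 61+23 = 84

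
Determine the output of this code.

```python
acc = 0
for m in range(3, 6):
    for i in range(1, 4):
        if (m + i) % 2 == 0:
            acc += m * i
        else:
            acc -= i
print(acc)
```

m=3,i=1: even sum, acc = 0+3 = 3
m=3,i=2: odd sum, acc = 3-2 = 1
m=3,i=3: even sum, acc = 1+9 = 10
m=4,i=1: odd sum, acc = 10-1 = 9
m=4,i=2: even sum, acc = 9+8 = 17
m=4,i=3: odd sum, acc = 17-3 = 14
m=5,i=1: even sum, acc = 14+5 = 19
m=5,i=2: odd sum, acc = 19-2 = 17
m=5,i=3: even sum, acc = 17+15 = 32

32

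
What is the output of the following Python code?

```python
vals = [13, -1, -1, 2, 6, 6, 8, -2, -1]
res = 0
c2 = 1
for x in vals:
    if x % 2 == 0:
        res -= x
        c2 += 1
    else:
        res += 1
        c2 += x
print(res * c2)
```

x=13: not even, res = 0+1 = 1; c2=14
x=-1: not even, res = 1+1 = 2; c2=13
x=-1: not even, res = 2+1 = 3; c2=12
x=2: even, res = 3-2 = 1; c2=13
x=6: even, res = 1-6 = -5; c2=14
x=6: even, res = (-5)-6 = -11; c2=15
x=8: even, res = (-11)-8 = -19; c2=16
x=-2: even, res = (-19)-(-2) = -17; c2=17
x=-1: not even, res = (-17)+1 = -16; c2=16
res*c2 = (-16)*16 = -256

-256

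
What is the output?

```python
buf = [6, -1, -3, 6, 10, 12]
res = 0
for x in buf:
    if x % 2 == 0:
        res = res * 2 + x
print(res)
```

104

x=6: even, res = 0*2+6 = 6
x=-1: not even
x=-3: not even
x=6: even, res = 6*2+6 = 18
x=10: even, res = 18*2+10 = 46
x=12: even, res = 46*2+12 = 104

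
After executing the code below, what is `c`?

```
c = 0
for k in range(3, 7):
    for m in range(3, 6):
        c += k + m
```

k=3,m=3: c = 0+6 = 6
k=3,m=4: c = 6+7 = 13
k=3,m=5: c = 13+8 = 21
k=4,m=3: c = 21+7 = 28
k=4,m=4: c = 28+8 = 36
k=4,m=5: c = 36+9 = 45
k=5,m=3: c = 45+8 = 53
k=5,m=4: c = 53+9 = 62
k=5,m=5: c = 62+10 = 72
k=6,m=3: c = 72+9 = 81
k=6,m=4: c = 81+10 = 91
k=6,m=5: c = 91+11 = 102

102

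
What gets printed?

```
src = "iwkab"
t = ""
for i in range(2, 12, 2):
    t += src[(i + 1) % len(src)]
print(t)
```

i=2: add src[3]='a' → 'a'
i=4: add src[0]='i' → 'ai'
i=6: add src[2]='k' → 'aik'
i=8: add src[4]='b' → 'aikb'
i=10: add src[1]='w' → 'aikbw'

aikbw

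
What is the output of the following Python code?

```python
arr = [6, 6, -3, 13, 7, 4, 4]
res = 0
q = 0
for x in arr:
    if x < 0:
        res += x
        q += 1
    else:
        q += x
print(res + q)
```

38

x=6: not <0; q=6
x=6: not <0; q=12
x=-3: <0, res = 0+(-3) = -3; q=13
x=13: not <0; q=26
x=7: not <0; q=33
x=4: not <0; q=37
x=4: not <0; q=41
res+q = (-3)+41 = 38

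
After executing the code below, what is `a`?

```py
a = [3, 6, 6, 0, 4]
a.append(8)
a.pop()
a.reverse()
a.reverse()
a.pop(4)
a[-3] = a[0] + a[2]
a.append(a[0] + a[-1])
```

append 8 → [3, 6, 6, 0, 4, 8]
pop() removes 8 → [3, 6, 6, 0, 4]
reverse → [4, 0, 6, 6, 3]
reverse → [3, 6, 6, 0, 4]
pop(4) removes 4 → [3, 6, 6, 0]
a[-3] = a[0]+a[2] = 3+6 = 9 → [3, 9, 6, 0]
append a[0]+a[-1] = 3+0 = 3 → [3, 9, 6, 0, 3]

[3, 9, 6, 0, 3]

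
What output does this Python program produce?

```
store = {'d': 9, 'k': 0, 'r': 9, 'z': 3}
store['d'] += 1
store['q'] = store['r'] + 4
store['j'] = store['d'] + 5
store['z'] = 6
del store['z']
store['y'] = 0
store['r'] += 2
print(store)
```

{'d': 10, 'k': 0, 'r': 11, 'q': 13, 'j': 15, 'y': 0}

store['d'] = 9+1 = 10 → {'d': 10, 'k': 0, 'r': 9, 'z': 3}
store['q'] = store['r']+4 = 13 → {'d': 10, 'k': 0, 'r': 9, 'z': 3, 'q': 13}
store['j'] = store['d']+5 = 15 → {'d': 10, 'k': 0, 'r': 9, 'z': 3, 'q': 13, 'j': 15}
store['z'] = 6 → {'d': 10, 'k': 0, 'r': 9, 'z': 6, 'q': 13, 'j': 15}
del 'z' → {'d': 10, 'k': 0, 'r': 9, 'q': 13, 'j': 15}
store['y'] = 0 → {'d': 10, 'k': 0, 'r': 9, 'q': 13, 'j': 15, 'y': 0}
store['r'] = 9+2 = 11 → {'d': 10, 'k': 0, 'r': 11, 'q': 13, 'j': 15, 'y': 0}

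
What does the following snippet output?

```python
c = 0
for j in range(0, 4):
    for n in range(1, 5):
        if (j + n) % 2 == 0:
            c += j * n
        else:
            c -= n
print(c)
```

j=0,n=1: odd sum, c = 0-1 = -1
j=0,n=2: even sum, c = (-1)+0 = -1
j=0,n=3: odd sum, c = (-1)-3 = -4
j=0,n=4: even sum, c = (-4)+0 = -4
j=1,n=1: even sum, c = (-4)+1 = -3
j=1,n=2: odd sum, c = (-3)-2 = -5
j=1,n=3: even sum, c = (-5)+3 = -2
j=1,n=4: odd sum, c = (-2)-4 = -6
j=2,n=1: odd sum, c = (-6)-1 = -7
j=2,n=2: even sum, c = (-7)+4 = -3
j=2,n=3: odd sum, c = (-3)-3 = -6
j=2,n=4: even sum, c = (-6)+8 = 2
j=3,n=1: even sum, c = 2+3 = 5
j=3,n=2: odd sum, c = 5-2 = 3
j=3,n=3: even sum, c = 3+9 = 12
j=3,n=4: odd sum, c = 12-4 = 8

8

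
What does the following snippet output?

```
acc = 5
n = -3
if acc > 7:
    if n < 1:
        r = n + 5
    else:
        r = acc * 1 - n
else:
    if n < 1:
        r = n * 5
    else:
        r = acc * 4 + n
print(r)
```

-15

acc=5, n=-3
acc > 7 is False; n < 1 is True
→ r = n * 5 = -15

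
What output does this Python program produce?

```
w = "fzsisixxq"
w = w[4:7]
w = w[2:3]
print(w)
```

x

slice [4:7] → 'six'
slice [2:3] → 'x'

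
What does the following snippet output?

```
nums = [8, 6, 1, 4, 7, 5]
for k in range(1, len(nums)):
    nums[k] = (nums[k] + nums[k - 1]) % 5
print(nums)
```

k=1: nums[1] = (6+8)%5 = 4 → [8, 4, 1, 4, 7, 5]
k=2: nums[2] = (1+4)%5 = 0 → [8, 4, 0, 4, 7, 5]
k=3: nums[3] = (4+0)%5 = 4 → [8, 4, 0, 4, 7, 5]
k=4: nums[4] = (7+4)%5 = 1 → [8, 4, 0, 4, 1, 5]
k=5: nums[5] = (5+1)%5 = 1 → [8, 4, 0, 4, 1, 1]

[8, 4, 0, 4, 1, 1]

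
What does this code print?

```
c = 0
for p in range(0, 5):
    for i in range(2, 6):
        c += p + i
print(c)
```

p=0,i=2: c = 0+2 = 2
p=0,i=3: c = 2+3 = 5
p=0,i=4: c = 5+4 = 9
p=0,i=5: c = 9+5 = 14
p=1,i=2: c = 14+3 = 17
p=1,i=3: c = 17+4 = 21
p=1,i=4: c = 21+5 = 26
p=1,i=5: c = 26+6 = 32
p=2,i=2: c = 32+4 = 36
p=2,i=3: c = 36+5 = 41
p=2,i=4: c = 41+6 = 47
p=2,i=5: c = 47+7 = 54
p=3,i=2: c = 54+5 = 59
p=3,i=3: c = 59+6 = 65
p=3,i=4: c = 65+7 = 72
p=3,i=5: c = 72+8 = 80
p=4,i=2: c = 80+6 = 86
p=4,i=3: c = 86+7 = 93
p=4,i=4: c = 93+8 = 101
p=4,i=5: c = 101+9 = 110

110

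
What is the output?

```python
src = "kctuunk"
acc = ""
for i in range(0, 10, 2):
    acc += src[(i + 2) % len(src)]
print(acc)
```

i=0: add src[2]='t' → 't'
i=2: add src[4]='u' → 'tu'
i=4: add src[6]='k' → 'tuk'
i=6: add src[1]='c' → 'tukc'
i=8: add src[3]='u' → 'tukcu'

tukcu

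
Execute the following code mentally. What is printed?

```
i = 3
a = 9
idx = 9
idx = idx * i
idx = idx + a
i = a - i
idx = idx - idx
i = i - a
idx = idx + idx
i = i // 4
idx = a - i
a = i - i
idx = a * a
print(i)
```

-1

idx = 9*3 = 27
idx = 27+9 = 36
i = 9-3 = 6
idx = 36-36 = 0
i = 6-9 = -3
idx = 0+0 = 0
i = (-3)//4 = -1
idx = 9-(-1) = 10
a = (-1)-(-1) = 0
idx = 0*0 = 0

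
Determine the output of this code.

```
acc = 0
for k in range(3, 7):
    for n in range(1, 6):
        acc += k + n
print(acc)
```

k=3,n=1: acc = 0+4 = 4
k=3,n=2: acc = 4+5 = 9
k=3,n=3: acc = 9+6 = 15
k=3,n=4: acc = 15+7 = 22
k=3,n=5: acc = 22+8 = 30
k=4,n=1: acc = 30+5 = 35
k=4,n=2: acc = 35+6 = 41
k=4,n=3: acc = 41+7 = 48
k=4,n=4: acc = 48+8 = 56
k=4,n=5: acc = 56+9 = 65
k=5,n=1: acc = 65+6 = 71
k=5,n=2: acc = 71+7 = 78
k=5,n=3: acc = 78+8 = 86
k=5,n=4: acc = 86+9 = 95
k=5,n=5: acc = 95+10 = 105
k=6,n=1: acc = 105+7 = 112
k=6,n=2: acc = 112+8 = 120
k=6,n=3: acc = 120+9 = 129
k=6,n=4: acc = 129+10 = 139
k=6,n=5: acc = 139+11 = 150

150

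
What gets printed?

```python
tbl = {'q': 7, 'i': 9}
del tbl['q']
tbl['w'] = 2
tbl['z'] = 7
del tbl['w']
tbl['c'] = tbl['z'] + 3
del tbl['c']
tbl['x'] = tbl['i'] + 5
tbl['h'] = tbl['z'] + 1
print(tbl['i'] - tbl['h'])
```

del 'q' → {'i': 9}
tbl['w'] = 2 → {'i': 9, 'w': 2}
tbl['z'] = 7 → {'i': 9, 'w': 2, 'z': 7}
del 'w' → {'i': 9, 'z': 7}
tbl['c'] = tbl['z']+3 = 10 → {'i': 9, 'z': 7, 'c': 10}
del 'c' → {'i': 9, 'z': 7}
tbl['x'] = tbl['i']+5 = 14 → {'i': 9, 'z': 7, 'x': 14}
tbl['h'] = tbl['z']+1 = 8 → {'i': 9, 'z': 7, 'x': 14, 'h': 8}
tbl['i']-tbl['h'] = 9-8 = 1

1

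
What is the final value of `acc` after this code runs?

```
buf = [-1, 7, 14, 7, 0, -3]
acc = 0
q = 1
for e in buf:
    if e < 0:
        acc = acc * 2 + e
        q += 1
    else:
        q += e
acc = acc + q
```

e=-1: <0, acc = 0*2+(-1) = -1; q=2
e=7: not <0; q=9
e=14: not <0; q=23
e=7: not <0; q=30
e=0: not <0; q=30
e=-3: <0, acc = (-1)*2+(-3) = -5; q=31
acc+q = (-5)+31 = 26

26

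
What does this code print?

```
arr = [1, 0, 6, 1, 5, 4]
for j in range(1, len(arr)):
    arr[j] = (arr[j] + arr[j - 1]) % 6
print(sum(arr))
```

j=1: arr[1] = (0+1)%6 = 1 → [1, 1, 6, 1, 5, 4]
j=2: arr[2] = (6+1)%6 = 1 → [1, 1, 1, 1, 5, 4]
j=3: arr[3] = (1+1)%6 = 2 → [1, 1, 1, 2, 5, 4]
j=4: arr[4] = (5+2)%6 = 1 → [1, 1, 1, 2, 1, 4]
j=5: arr[5] = (4+1)%6 = 5 → [1, 1, 1, 2, 1, 5]
sum = 11

11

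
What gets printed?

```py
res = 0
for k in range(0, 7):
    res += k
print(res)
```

21

k=0: res = 0+0 = 0
k=1: res = 0+1 = 1
k=2: res = 1+2 = 3
k=3: res = 3+3 = 6
k=4: res = 6+4 = 10
k=5: res = 10+5 = 15
k=6: res = 15+6 = 21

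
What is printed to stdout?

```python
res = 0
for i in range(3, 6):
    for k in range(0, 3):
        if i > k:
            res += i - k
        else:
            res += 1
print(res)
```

27

i=3,k=0: 3>0, res = 0+3 = 3
i=3,k=1: 3>1, res = 3+2 = 5
i=3,k=2: 3>2, res = 5+1 = 6
i=4,k=0: 4>0, res = 6+4 = 10
i=4,k=1: 4>1, res = 10+3 = 13
i=4,k=2: 4>2, res = 13+2 = 15
i=5,k=0: 5>0, res = 15+5 = 20
i=5,k=1: 5>1, res = 20+4 = 24
i=5,k=2: 5>2, res = 24+3 = 27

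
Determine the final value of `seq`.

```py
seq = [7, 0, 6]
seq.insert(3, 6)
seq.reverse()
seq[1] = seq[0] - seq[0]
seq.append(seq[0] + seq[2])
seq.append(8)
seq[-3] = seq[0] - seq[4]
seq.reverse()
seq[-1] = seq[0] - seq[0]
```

insert 6 at 3 → [7, 0, 6, 6]
reverse → [6, 6, 0, 7]
seq[1] = seq[0]-seq[0] = 6-6 = 0 → [6, 0, 0, 7]
append seq[0]+seq[2] = 6+0 = 6 → [6, 0, 0, 7, 6]
append 8 → [6, 0, 0, 7, 6, 8]
seq[-3] = seq[0]-seq[4] = 6-6 = 0 → [6, 0, 0, 0, 6, 8]
reverse → [8, 6, 0, 0, 0, 6]
seq[-1] = seq[0]-seq[0] = 8-8 = 0 → [8, 6, 0, 0, 0, 0]

[8, 6, 0, 0, 0, 0]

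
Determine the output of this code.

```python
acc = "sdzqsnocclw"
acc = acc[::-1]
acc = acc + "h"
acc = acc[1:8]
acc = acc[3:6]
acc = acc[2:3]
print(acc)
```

s

reverse → 'wlcconsqzds'
+ 'h' → 'wlcconsqzdsh'
slice [1:8] → 'lcconsq'
slice [3:6] → 'ons'
slice [2:3] → 's'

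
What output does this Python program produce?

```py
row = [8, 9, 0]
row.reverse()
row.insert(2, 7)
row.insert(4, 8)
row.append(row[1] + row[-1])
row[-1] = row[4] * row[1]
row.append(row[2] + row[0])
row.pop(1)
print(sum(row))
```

102

reverse → [0, 9, 8]
insert 7 at 2 → [0, 9, 7, 8]
insert 8 at 4 → [0, 9, 7, 8, 8]
append row[1]+row[-1] = 9+8 = 17 → [0, 9, 7, 8, 8, 17]
row[-1] = row[4]*row[1] = 8*9 = 72 → [0, 9, 7, 8, 8, 72]
append row[2]+row[0] = 7+0 = 7 → [0, 9, 7, 8, 8, 72, 7]
pop(1) removes 9 → [0, 7, 8, 8, 72, 7]
sum = 102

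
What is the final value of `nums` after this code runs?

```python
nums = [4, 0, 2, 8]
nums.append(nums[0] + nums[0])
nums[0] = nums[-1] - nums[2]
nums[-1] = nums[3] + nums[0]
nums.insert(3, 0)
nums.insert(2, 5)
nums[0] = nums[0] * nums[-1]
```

append nums[0]+nums[0] = 4+4 = 8 → [4, 0, 2, 8, 8]
nums[0] = nums[-1]-nums[2] = 8-2 = 6 → [6, 0, 2, 8, 8]
nums[-1] = nums[3]+nums[0] = 8+6 = 14 → [6, 0, 2, 8, 14]
insert 0 at 3 → [6, 0, 2, 0, 8, 14]
insert 5 at 2 → [6, 0, 5, 2, 0, 8, 14]
nums[0] = nums[0]*nums[-1] = 6*14 = 84 → [84, 0, 5, 2, 0, 8, 14]

[84, 0, 5, 2, 0, 8, 14]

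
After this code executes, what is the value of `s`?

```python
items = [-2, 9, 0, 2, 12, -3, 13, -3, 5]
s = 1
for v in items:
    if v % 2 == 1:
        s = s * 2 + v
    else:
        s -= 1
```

123

v=-2: not odd, s = 1-1 = 0
v=9: odd, s = 0*2+9 = 9
v=0: not odd, s = 9-1 = 8
v=2: not odd, s = 8-1 = 7
v=12: not odd, s = 7-1 = 6
v=-3: odd, s = 6*2+(-3) = 9
v=13: odd, s = 9*2+13 = 31
v=-3: odd, s = 31*2+(-3) = 59
v=5: odd, s = 59*2+5 = 123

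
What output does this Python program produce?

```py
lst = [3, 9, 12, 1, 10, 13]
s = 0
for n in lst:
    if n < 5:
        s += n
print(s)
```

4

n=3: <5, s = 0+3 = 3
n=9: not <5
n=12: not <5
n=1: <5, s = 3+1 = 4
n=10: not <5
n=13: not <5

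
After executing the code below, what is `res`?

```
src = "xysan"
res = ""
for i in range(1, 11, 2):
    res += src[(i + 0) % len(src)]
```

'yaxsn'

i=1: add src[1]='y' → 'y'
i=3: add src[3]='a' → 'ya'
i=5: add src[0]='x' → 'yax'
i=7: add src[2]='s' → 'yaxs'
i=9: add src[4]='n' → 'yaxsn'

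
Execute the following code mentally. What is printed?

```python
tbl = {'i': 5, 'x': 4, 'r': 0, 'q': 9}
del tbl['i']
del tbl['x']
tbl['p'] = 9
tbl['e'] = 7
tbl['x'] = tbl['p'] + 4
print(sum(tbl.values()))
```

38

del 'i' → {'x': 4, 'r': 0, 'q': 9}
del 'x' → {'r': 0, 'q': 9}
tbl['p'] = 9 → {'r': 0, 'q': 9, 'p': 9}
tbl['e'] = 7 → {'r': 0, 'q': 9, 'p': 9, 'e': 7}
tbl['x'] = tbl['p']+4 = 13 → {'r': 0, 'q': 9, 'p': 9, 'e': 7, 'x': 13}
sum of values = 38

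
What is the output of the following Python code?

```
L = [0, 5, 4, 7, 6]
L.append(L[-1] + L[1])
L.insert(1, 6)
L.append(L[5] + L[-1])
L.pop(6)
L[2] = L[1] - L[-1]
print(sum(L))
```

29

append L[-1]+L[1] = 6+5 = 11 → [0, 5, 4, 7, 6, 11]
insert 6 at 1 → [0, 6, 5, 4, 7, 6, 11]
append L[5]+L[-1] = 6+11 = 17 → [0, 6, 5, 4, 7, 6, 11, 17]
pop(6) removes 11 → [0, 6, 5, 4, 7, 6, 17]
L[2] = L[1]-L[-1] = 6-17 = -11 → [0, 6, -11, 4, 7, 6, 17]
sum = 29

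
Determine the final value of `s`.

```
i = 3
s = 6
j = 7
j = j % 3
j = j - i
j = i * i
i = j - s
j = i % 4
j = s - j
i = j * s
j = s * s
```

6

j = 7%3 = 1
j = 1-3 = -2
j = 3*3 = 9
i = 9-6 = 3
j = 3%4 = 3
j = 6-3 = 3
i = 3*6 = 18
j = 6*6 = 36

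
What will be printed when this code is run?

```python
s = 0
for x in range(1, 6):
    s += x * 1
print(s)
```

x=1: s = 0+1*1 = 1
x=2: s = 1+2*1 = 3
x=3: s = 3+3*1 = 6
x=4: s = 6+4*1 = 10
x=5: s = 10+5*1 = 15

15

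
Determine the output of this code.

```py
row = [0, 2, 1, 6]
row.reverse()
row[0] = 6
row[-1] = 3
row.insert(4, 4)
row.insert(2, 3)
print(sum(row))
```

reverse → [6, 1, 2, 0]
row[0] = 6 → [6, 1, 2, 0]
row[-1] = 3 → [6, 1, 2, 3]
insert 4 at 4 → [6, 1, 2, 3, 4]
insert 3 at 2 → [6, 1, 3, 2, 3, 4]
sum = 19

19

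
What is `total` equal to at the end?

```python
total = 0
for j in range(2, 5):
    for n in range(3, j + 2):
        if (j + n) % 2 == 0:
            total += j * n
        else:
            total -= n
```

10

j=2,n=3: odd sum, total = 0-3 = -3
j=3,n=3: even sum, total = (-3)+9 = 6
j=3,n=4: odd sum, total = 6-4 = 2
j=4,n=3: odd sum, total = 2-3 = -1
j=4,n=4: even sum, total = (-1)+16 = 15
j=4,n=5: odd sum, total = 15-5 = 10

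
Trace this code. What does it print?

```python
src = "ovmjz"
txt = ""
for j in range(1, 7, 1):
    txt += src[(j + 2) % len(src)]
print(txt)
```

j=1: add src[3]='j' → 'j'
j=2: add src[4]='z' → 'jz'
j=3: add src[0]='o' → 'jzo'
j=4: add src[1]='v' → 'jzov'
j=5: add src[2]='m' → 'jzovm'
j=6: add src[3]='j' → 'jzovmj'

jzovmj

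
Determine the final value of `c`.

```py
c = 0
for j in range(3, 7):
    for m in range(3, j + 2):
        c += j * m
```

309

j=3,m=3: c = 0+9 = 9
j=3,m=4: c = 9+12 = 21
j=4,m=3: c = 21+12 = 33
j=4,m=4: c = 33+16 = 49
j=4,m=5: c = 49+20 = 69
j=5,m=3: c = 69+15 = 84
j=5,m=4: c = 84+20 = 104
j=5,m=5: c = 104+25 = 129
j=5,m=6: c = 129+30 = 159
j=6,m=3: c = 159+18 = 177
j=6,m=4: c = 177+24 = 201
j=6,m=5: c = 201+30 = 231
j=6,m=6: c = 231+36 = 267
j=6,m=7: c = 267+42 = 309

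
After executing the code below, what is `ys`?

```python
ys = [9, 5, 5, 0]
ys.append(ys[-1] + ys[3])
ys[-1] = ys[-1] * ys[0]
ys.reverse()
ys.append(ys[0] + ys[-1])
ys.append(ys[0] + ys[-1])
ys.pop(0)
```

[0, 5, 5, 9, 9, 9]

append ys[-1]+ys[3] = 0+0 = 0 → [9, 5, 5, 0, 0]
ys[-1] = ys[-1]*ys[0] = 0*9 = 0 → [9, 5, 5, 0, 0]
reverse → [0, 0, 5, 5, 9]
append ys[0]+ys[-1] = 0+9 = 9 → [0, 0, 5, 5, 9, 9]
append ys[0]+ys[-1] = 0+9 = 9 → [0, 0, 5, 5, 9, 9, 9]
pop(0) removes 0 → [0, 5, 5, 9, 9, 9]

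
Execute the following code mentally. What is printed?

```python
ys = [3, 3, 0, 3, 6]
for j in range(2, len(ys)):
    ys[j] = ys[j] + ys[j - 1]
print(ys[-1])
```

12

j=2: ys[2] = 0+3 = 3 → [3, 3, 3, 3, 6]
j=3: ys[3] = 3+3 = 6 → [3, 3, 3, 6, 6]
j=4: ys[4] = 6+6 = 12 → [3, 3, 3, 6, 12]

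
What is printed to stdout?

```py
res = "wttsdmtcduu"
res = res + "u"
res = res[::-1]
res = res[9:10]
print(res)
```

+ 'u' → 'wttsdmtcduuu'
reverse → 'uuudctmdsttw'
slice [9:10] → 't'

t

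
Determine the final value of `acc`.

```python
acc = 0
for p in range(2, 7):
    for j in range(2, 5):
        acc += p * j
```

p=2,j=2: acc = 0+4 = 4
p=2,j=3: acc = 4+6 = 10
p=2,j=4: acc = 10+8 = 18
p=3,j=2: acc = 18+6 = 24
p=3,j=3: acc = 24+9 = 33
p=3,j=4: acc = 33+12 = 45
p=4,j=2: acc = 45+8 = 53
p=4,j=3: acc = 53+12 = 65
p=4,j=4: acc = 65+16 = 81
p=5,j=2: acc = 81+10 = 91
p=5,j=3: acc = 91+15 = 106
p=5,j=4: acc = 106+20 = 126
p=6,j=2: acc = 126+12 = 138
p=6,j=3: acc = 138+18 = 156
p=6,j=4: acc = 156+24 = 180

180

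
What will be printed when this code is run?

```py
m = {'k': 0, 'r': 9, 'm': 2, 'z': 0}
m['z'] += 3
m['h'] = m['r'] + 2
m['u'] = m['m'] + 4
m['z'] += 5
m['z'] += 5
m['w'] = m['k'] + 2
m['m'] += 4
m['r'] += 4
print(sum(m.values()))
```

51

m['z'] = 0+3 = 3 → {'k': 0, 'r': 9, 'm': 2, 'z': 3}
m['h'] = m['r']+2 = 11 → {'k': 0, 'r': 9, 'm': 2, 'z': 3, 'h': 11}
m['u'] = m['m']+4 = 6 → {'k': 0, 'r': 9, 'm': 2, 'z': 3, 'h': 11, 'u': 6}
m['z'] = 3+5 = 8 → {'k': 0, 'r': 9, 'm': 2, 'z': 8, 'h': 11, 'u': 6}
m['z'] = 8+5 = 13 → {'k': 0, 'r': 9, 'm': 2, 'z': 13, 'h': 11, 'u': 6}
m['w'] = m['k']+2 = 2 → {'k': 0, 'r': 9, 'm': 2, 'z': 13, 'h': 11, 'u': 6, 'w': 2}
m['m'] = 2+4 = 6 → {'k': 0, 'r': 9, 'm': 6, 'z': 13, 'h': 11, 'u': 6, 'w': 2}
m['r'] = 9+4 = 13 → {'k': 0, 'r': 13, 'm': 6, 'z': 13, 'h': 11, 'u': 6, 'w': 2}
sum of values = 51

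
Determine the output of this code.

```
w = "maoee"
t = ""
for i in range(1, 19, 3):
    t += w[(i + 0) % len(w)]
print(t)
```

i=1: add w[1]='a' → 'a'
i=4: add w[4]='e' → 'ae'
i=7: add w[2]='o' → 'aeo'
i=10: add w[0]='m' → 'aeom'
i=13: add w[3]='e' → 'aeome'
i=16: add w[1]='a' → 'aeomea'

aeomea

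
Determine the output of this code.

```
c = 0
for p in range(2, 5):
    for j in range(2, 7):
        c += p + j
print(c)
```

p=2,j=2: c = 0+4 = 4
p=2,j=3: c = 4+5 = 9
p=2,j=4: c = 9+6 = 15
p=2,j=5: c = 15+7 = 22
p=2,j=6: c = 22+8 = 30
p=3,j=2: c = 30+5 = 35
p=3,j=3: c = 35+6 = 41
p=3,j=4: c = 41+7 = 48
p=3,j=5: c = 48+8 = 56
p=3,j=6: c = 56+9 = 65
p=4,j=2: c = 65+6 = 71
p=4,j=3: c = 71+7 = 78
p=4,j=4: c = 78+8 = 86
p=4,j=5: c = 86+9 = 95
p=4,j=6: c = 95+10 = 105

105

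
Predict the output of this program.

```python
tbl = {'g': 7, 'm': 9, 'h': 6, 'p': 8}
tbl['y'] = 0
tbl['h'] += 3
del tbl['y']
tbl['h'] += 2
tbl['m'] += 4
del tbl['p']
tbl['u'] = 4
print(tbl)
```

{'g': 7, 'm': 13, 'h': 11, 'u': 4}

tbl['y'] = 0 → {'g': 7, 'm': 9, 'h': 6, 'p': 8, 'y': 0}
tbl['h'] = 6+3 = 9 → {'g': 7, 'm': 9, 'h': 9, 'p': 8, 'y': 0}
del 'y' → {'g': 7, 'm': 9, 'h': 9, 'p': 8}
tbl['h'] = 9+2 = 11 → {'g': 7, 'm': 9, 'h': 11, 'p': 8}
tbl['m'] = 9+4 = 13 → {'g': 7, 'm': 13, 'h': 11, 'p': 8}
del 'p' → {'g': 7, 'm': 13, 'h': 11}
tbl['u'] = 4 → {'g': 7, 'm': 13, 'h': 11, 'u': 4}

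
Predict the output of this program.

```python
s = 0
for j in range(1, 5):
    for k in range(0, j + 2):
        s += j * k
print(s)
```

j=1,k=0: s = 0+0 = 0
j=1,k=1: s = 0+1 = 1
j=1,k=2: s = 1+2 = 3
j=2,k=0: s = 3+0 = 3
j=2,k=1: s = 3+2 = 5
j=2,k=2: s = 5+4 = 9
j=2,k=3: s = 9+6 = 15
j=3,k=0: s = 15+0 = 15
j=3,k=1: s = 15+3 = 18
j=3,k=2: s = 18+6 = 24
j=3,k=3: s = 24+9 = 33
j=3,k=4: s = 33+12 = 45
j=4,k=0: s = 45+0 = 45
j=4,k=1: s = 45+4 = 49
j=4,k=2: s = 49+8 = 57
j=4,k=3: s = 57+12 = 69
j=4,k=4: s = 69+16 = 85
j=4,k=5: s = 85+20 = 105

105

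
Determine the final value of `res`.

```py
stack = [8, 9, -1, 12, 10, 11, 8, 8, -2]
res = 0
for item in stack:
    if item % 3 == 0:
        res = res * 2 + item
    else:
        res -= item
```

-35

item=8: not %3==0, res = 0-8 = -8
item=9: %3==0, res = (-8)*2+9 = -7
item=-1: not %3==0, res = (-7)-(-1) = -6
item=12: %3==0, res = (-6)*2+12 = 0
item=10: not %3==0, res = 0-10 = -10
item=11: not %3==0, res = (-10)-11 = -21
item=8: not %3==0, res = (-21)-8 = -29
item=8: not %3==0, res = (-29)-8 = -37
item=-2: not %3==0, res = (-37)-(-2) = -35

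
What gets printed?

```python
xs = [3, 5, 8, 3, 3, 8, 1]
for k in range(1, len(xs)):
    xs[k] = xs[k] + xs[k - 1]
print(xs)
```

[3, 8, 16, 19, 22, 30, 31]

k=1: xs[1] = 5+3 = 8 → [3, 8, 8, 3, 3, 8, 1]
k=2: xs[2] = 8+8 = 16 → [3, 8, 16, 3, 3, 8, 1]
k=3: xs[3] = 3+16 = 19 → [3, 8, 16, 19, 3, 8, 1]
k=4: xs[4] = 3+19 = 22 → [3, 8, 16, 19, 22, 8, 1]
k=5: xs[5] = 8+22 = 30 → [3, 8, 16, 19, 22, 30, 1]
k=6: xs[6] = 1+30 = 31 → [3, 8, 16, 19, 22, 30, 31]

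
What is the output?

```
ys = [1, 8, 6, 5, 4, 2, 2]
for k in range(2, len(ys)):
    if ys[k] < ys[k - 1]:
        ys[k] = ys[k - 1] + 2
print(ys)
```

k=2: 6<8, ys[2] = 8+2 = 10 → [1, 8, 10, 5, 4, 2, 2]
k=3: 5<10, ys[3] = 10+2 = 12 → [1, 8, 10, 12, 4, 2, 2]
k=4: 4<12, ys[4] = 12+2 = 14 → [1, 8, 10, 12, 14, 2, 2]
k=5: 2<14, ys[5] = 14+2 = 16 → [1, 8, 10, 12, 14, 16, 2]
k=6: 2<16, ys[6] = 16+2 = 18 → [1, 8, 10, 12, 14, 16, 18]

[1, 8, 10, 12, 14, 16, 18]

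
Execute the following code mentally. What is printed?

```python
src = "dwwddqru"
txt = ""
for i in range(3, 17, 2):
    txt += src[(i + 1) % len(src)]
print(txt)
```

drdwdrd

i=3: add src[4]='d' → 'd'
i=5: add src[6]='r' → 'dr'
i=7: add src[0]='d' → 'drd'
i=9: add src[2]='w' → 'drdw'
i=11: add src[4]='d' → 'drdwd'
i=13: add src[6]='r' → 'drdwdr'
i=15: add src[0]='d' → 'drdwdrd'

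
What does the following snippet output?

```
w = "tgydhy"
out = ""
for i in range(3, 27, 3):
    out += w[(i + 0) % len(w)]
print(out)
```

i=3: add w[3]='d' → 'd'
i=6: add w[0]='t' → 'dt'
i=9: add w[3]='d' → 'dtd'
i=12: add w[0]='t' → 'dtdt'
i=15: add w[3]='d' → 'dtdtd'
i=18: add w[0]='t' → 'dtdtdt'
i=21: add w[3]='d' → 'dtdtdtd'
i=24: add w[0]='t' → 'dtdtdtdt'

dtdtdtdt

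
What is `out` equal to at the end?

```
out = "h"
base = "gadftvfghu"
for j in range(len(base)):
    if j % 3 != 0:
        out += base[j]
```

j=0: skip
j=1: add 'a' → 'ha'
j=2: add 'd' → 'had'
j=3: skip
j=4: add 't' → 'hadt'
j=5: add 'v' → 'hadtv'
j=6: skip
j=7: add 'g' → 'hadtvg'
j=8: add 'h' → 'hadtvgh'
j=9: skip

'hadtvgh'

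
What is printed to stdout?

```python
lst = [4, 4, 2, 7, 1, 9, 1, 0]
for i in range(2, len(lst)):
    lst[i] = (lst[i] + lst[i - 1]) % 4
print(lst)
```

i=2: lst[2] = (2+4)%4 = 2 → [4, 4, 2, 7, 1, 9, 1, 0]
i=3: lst[3] = (7+2)%4 = 1 → [4, 4, 2, 1, 1, 9, 1, 0]
i=4: lst[4] = (1+1)%4 = 2 → [4, 4, 2, 1, 2, 9, 1, 0]
i=5: lst[5] = (9+2)%4 = 3 → [4, 4, 2, 1, 2, 3, 1, 0]
i=6: lst[6] = (1+3)%4 = 0 → [4, 4, 2, 1, 2, 3, 0, 0]
i=7: lst[7] = (0+0)%4 = 0 → [4, 4, 2, 1, 2, 3, 0, 0]

[4, 4, 2, 1, 2, 3, 0, 0]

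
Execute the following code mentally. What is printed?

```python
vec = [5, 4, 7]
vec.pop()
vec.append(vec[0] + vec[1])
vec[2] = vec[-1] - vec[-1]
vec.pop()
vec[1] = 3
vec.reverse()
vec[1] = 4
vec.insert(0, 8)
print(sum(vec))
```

pop() removes 7 → [5, 4]
append vec[0]+vec[1] = 5+4 = 9 → [5, 4, 9]
vec[2] = vec[-1]-vec[-1] = 9-9 = 0 → [5, 4, 0]
pop() removes 0 → [5, 4]
vec[1] = 3 → [5, 3]
reverse → [3, 5]
vec[1] = 4 → [3, 4]
insert 8 at 0 → [8, 3, 4]
sum = 15

15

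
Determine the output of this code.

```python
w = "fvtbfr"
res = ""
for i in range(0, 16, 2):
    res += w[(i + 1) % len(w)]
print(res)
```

vbrvbrvb

i=0: add w[1]='v' → 'v'
i=2: add w[3]='b' → 'vb'
i=4: add w[5]='r' → 'vbr'
i=6: add w[1]='v' → 'vbrv'
i=8: add w[3]='b' → 'vbrvb'
i=10: add w[5]='r' → 'vbrvbr'
i=12: add w[1]='v' → 'vbrvbrv'
i=14: add w[3]='b' → 'vbrvbrvb'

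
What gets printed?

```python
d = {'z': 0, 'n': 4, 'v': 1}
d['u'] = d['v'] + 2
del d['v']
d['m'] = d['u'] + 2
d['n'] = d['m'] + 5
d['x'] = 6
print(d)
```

{'z': 0, 'n': 10, 'u': 3, 'm': 5, 'x': 6}

d['u'] = d['v']+2 = 3 → {'z': 0, 'n': 4, 'v': 1, 'u': 3}
del 'v' → {'z': 0, 'n': 4, 'u': 3}
d['m'] = d['u']+2 = 5 → {'z': 0, 'n': 4, 'u': 3, 'm': 5}
d['n'] = d['m']+5 = 10 → {'z': 0, 'n': 10, 'u': 3, 'm': 5}
d['x'] = 6 → {'z': 0, 'n': 10, 'u': 3, 'm': 5, 'x': 6}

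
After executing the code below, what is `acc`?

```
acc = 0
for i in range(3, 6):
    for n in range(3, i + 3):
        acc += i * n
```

233

i=3,n=3: acc = 0+9 = 9
i=3,n=4: acc = 9+12 = 21
i=3,n=5: acc = 21+15 = 36
i=4,n=3: acc = 36+12 = 48
i=4,n=4: acc = 48+16 = 64
i=4,n=5: acc = 64+20 = 84
i=4,n=6: acc = 84+24 = 108
i=5,n=3: acc = 108+15 = 123
i=5,n=4: acc = 123+20 = 143
i=5,n=5: acc = 143+25 = 168
i=5,n=6: acc = 168+30 = 198
i=5,n=7: acc = 198+35 = 233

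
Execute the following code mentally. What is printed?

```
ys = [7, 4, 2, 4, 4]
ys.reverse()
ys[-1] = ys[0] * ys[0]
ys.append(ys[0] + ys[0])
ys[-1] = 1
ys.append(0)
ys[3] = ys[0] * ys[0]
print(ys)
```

reverse → [4, 4, 2, 4, 7]
ys[-1] = ys[0]*ys[0] = 4*4 = 16 → [4, 4, 2, 4, 16]
append ys[0]+ys[0] = 4+4 = 8 → [4, 4, 2, 4, 16, 8]
ys[-1] = 1 → [4, 4, 2, 4, 16, 1]
append 0 → [4, 4, 2, 4, 16, 1, 0]
ys[3] = ys[0]*ys[0] = 4*4 = 16 → [4, 4, 2, 16, 16, 1, 0]

[4, 4, 2, 16, 16, 1, 0]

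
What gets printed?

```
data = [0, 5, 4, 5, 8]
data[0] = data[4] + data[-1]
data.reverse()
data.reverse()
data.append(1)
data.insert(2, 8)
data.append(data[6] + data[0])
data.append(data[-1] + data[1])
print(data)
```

data[0] = data[4]+data[-1] = 8+8 = 16 → [16, 5, 4, 5, 8]
reverse → [8, 5, 4, 5, 16]
reverse → [16, 5, 4, 5, 8]
append 1 → [16, 5, 4, 5, 8, 1]
insert 8 at 2 → [16, 5, 8, 4, 5, 8, 1]
append data[6]+data[0] = 1+16 = 17 → [16, 5, 8, 4, 5, 8, 1, 17]
append data[-1]+data[1] = 17+5 = 22 → [16, 5, 8, 4, 5, 8, 1, 17, 22]

[16, 5, 8, 4, 5, 8, 1, 17, 22]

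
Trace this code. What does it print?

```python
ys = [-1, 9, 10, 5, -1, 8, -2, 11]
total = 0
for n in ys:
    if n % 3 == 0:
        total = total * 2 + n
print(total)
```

n=-1: not %3==0
n=9: %3==0, total = 0*2+9 = 9
n=10: not %3==0
n=5: not %3==0
n=-1: not %3==0
n=8: not %3==0
n=-2: not %3==0
n=11: not %3==0

9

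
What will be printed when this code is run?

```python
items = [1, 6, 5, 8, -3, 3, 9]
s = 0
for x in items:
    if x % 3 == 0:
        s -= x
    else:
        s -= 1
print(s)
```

-18

x=1: not %3==0, s = 0-1 = -1
x=6: %3==0, s = (-1)-6 = -7
x=5: not %3==0, s = (-7)-1 = -8
x=8: not %3==0, s = (-8)-1 = -9
x=-3: %3==0, s = (-9)-(-3) = -6
x=3: %3==0, s = (-6)-3 = -9
x=9: %3==0, s = (-9)-9 = -18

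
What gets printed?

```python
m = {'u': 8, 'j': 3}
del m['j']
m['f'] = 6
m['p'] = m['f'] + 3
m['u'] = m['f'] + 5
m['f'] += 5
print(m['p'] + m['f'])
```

20

del 'j' → {'u': 8}
m['f'] = 6 → {'u': 8, 'f': 6}
m['p'] = m['f']+3 = 9 → {'u': 8, 'f': 6, 'p': 9}
m['u'] = m['f']+5 = 11 → {'u': 11, 'f': 6, 'p': 9}
m['f'] = 6+5 = 11 → {'u': 11, 'f': 11, 'p': 9}
m['p']+m['f'] = 9+11 = 20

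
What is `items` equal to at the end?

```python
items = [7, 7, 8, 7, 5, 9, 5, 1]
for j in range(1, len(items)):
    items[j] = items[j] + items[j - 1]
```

[7, 14, 22, 29, 34, 43, 48, 49]

j=1: items[1] = 7+7 = 14 → [7, 14, 8, 7, 5, 9, 5, 1]
j=2: items[2] = 8+14 = 22 → [7, 14, 22, 7, 5, 9, 5, 1]
j=3: items[3] = 7+22 = 29 → [7, 14, 22, 29, 5, 9, 5, 1]
j=4: items[4] = 5+29 = 34 → [7, 14, 22, 29, 34, 9, 5, 1]
j=5: items[5] = 9+34 = 43 → [7, 14, 22, 29, 34, 43, 5, 1]
j=6: items[6] = 5+43 = 48 → [7, 14, 22, 29, 34, 43, 48, 1]
j=7: items[7] = 1+48 = 49 → [7, 14, 22, 29, 34, 43, 48, 49]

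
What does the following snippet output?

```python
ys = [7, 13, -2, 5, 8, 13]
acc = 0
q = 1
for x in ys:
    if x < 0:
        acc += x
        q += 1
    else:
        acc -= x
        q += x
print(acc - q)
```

-96

x=7: not <0, acc = 0-7 = -7; q=8
x=13: not <0, acc = (-7)-13 = -20; q=21
x=-2: <0, acc = (-20)+(-2) = -22; q=22
x=5: not <0, acc = (-22)-5 = -27; q=27
x=8: not <0, acc = (-27)-8 = -35; q=35
x=13: not <0, acc = (-35)-13 = -48; q=48
acc-q = (-48)-48 = -96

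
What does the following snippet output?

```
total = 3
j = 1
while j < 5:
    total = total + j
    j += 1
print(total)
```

j=1: total = 3+1 = 4
j=2: total = 4+2 = 6
j=3: total = 6+3 = 9
j=4: total = 9+4 = 13

13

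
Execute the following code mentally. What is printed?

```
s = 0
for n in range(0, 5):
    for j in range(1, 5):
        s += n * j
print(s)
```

n=0,j=1: s = 0+0 = 0
n=0,j=2: s = 0+0 = 0
n=0,j=3: s = 0+0 = 0
n=0,j=4: s = 0+0 = 0
n=1,j=1: s = 0+1 = 1
n=1,j=2: s = 1+2 = 3
n=1,j=3: s = 3+3 = 6
n=1,j=4: s = 6+4 = 10
n=2,j=1: s = 10+2 = 12
n=2,j=2: s = 12+4 = 16
n=2,j=3: s = 16+6 = 22
n=2,j=4: s = 22+8 = 30
n=3,j=1: s = 30+3 = 33
n=3,j=2: s = 33+6 = 39
n=3,j=3: s = 39+9 = 48
n=3,j=4: s = 48+12 = 60
n=4,j=1: s = 60+4 = 64
n=4,j=2: s = 64+8 = 72
n=4,j=3: s = 72+12 = 84
n=4,j=4: s = 84+16 = 100

100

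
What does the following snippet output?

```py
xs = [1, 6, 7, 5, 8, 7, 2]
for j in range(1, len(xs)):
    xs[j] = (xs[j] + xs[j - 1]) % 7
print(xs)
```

j=1: xs[1] = (6+1)%7 = 0 → [1, 0, 7, 5, 8, 7, 2]
j=2: xs[2] = (7+0)%7 = 0 → [1, 0, 0, 5, 8, 7, 2]
j=3: xs[3] = (5+0)%7 = 5 → [1, 0, 0, 5, 8, 7, 2]
j=4: xs[4] = (8+5)%7 = 6 → [1, 0, 0, 5, 6, 7, 2]
j=5: xs[5] = (7+6)%7 = 6 → [1, 0, 0, 5, 6, 6, 2]
j=6: xs[6] = (2+6)%7 = 1 → [1, 0, 0, 5, 6, 6, 1]

[1, 0, 0, 5, 6, 6, 1]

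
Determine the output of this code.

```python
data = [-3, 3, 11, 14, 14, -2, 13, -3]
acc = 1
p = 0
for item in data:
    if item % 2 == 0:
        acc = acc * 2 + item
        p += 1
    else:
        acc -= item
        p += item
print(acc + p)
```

16

item=-3: not even, acc = 1-(-3) = 4; p=-3
item=3: not even, acc = 4-3 = 1; p=0
item=11: not even, acc = 1-11 = -10; p=11
item=14: even, acc = (-10)*2+14 = -6; p=12
item=14: even, acc = (-6)*2+14 = 2; p=13
item=-2: even, acc = 2*2+(-2) = 2; p=14
item=13: not even, acc = 2-13 = -11; p=27
item=-3: not even, acc = (-11)-(-3) = -8; p=24
acc+p = (-8)+24 = 16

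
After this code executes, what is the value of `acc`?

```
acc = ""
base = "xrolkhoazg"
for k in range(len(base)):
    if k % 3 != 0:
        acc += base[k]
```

k=0: skip
k=1: add 'r' → 'r'
k=2: add 'o' → 'ro'
k=3: skip
k=4: add 'k' → 'rok'
k=5: add 'h' → 'rokh'
k=6: skip
k=7: add 'a' → 'rokha'
k=8: add 'z' → 'rokhaz'
k=9: skip

'rokhaz'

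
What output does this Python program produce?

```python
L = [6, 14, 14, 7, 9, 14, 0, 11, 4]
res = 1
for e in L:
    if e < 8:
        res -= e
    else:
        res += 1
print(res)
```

e=6: <8, res = 1-6 = -5
e=14: not <8, res = (-5)+1 = -4
e=14: not <8, res = (-4)+1 = -3
e=7: <8, res = (-3)-7 = -10
e=9: not <8, res = (-10)+1 = -9
e=14: not <8, res = (-9)+1 = -8
e=0: <8, res = (-8)-0 = -8
e=11: not <8, res = (-8)+1 = -7
e=4: <8, res = (-7)-4 = -11

-11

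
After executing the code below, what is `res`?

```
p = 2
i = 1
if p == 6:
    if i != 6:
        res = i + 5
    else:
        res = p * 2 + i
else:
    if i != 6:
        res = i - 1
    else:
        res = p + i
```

p=2, i=1
p == 6 is False; i != 6 is True
→ res = i - 1 = 0

0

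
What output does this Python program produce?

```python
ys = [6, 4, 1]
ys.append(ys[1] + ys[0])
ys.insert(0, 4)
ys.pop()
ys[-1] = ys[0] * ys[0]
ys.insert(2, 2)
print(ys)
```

[4, 6, 2, 4, 16]

append ys[1]+ys[0] = 4+6 = 10 → [6, 4, 1, 10]
insert 4 at 0 → [4, 6, 4, 1, 10]
pop() removes 10 → [4, 6, 4, 1]
ys[-1] = ys[0]*ys[0] = 4*4 = 16 → [4, 6, 4, 16]
insert 2 at 2 → [4, 6, 2, 4, 16]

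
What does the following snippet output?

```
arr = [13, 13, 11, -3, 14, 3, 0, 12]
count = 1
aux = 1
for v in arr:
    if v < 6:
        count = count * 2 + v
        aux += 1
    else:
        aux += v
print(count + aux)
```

v=13: not <6; aux=14
v=13: not <6; aux=27
v=11: not <6; aux=38
v=-3: <6, count = 1*2+(-3) = -1; aux=39
v=14: not <6; aux=53
v=3: <6, count = (-1)*2+3 = 1; aux=54
v=0: <6, count = 1*2+0 = 2; aux=55
v=12: not <6; aux=67
count+aux = 2+67 = 69

69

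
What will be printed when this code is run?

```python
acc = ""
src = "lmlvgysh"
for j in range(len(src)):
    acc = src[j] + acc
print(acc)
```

hsygvlml

j=0: prepend 'l' → 'l'
j=1: prepend 'm' → 'ml'
j=2: prepend 'l' → 'lml'
j=3: prepend 'v' → 'vlml'
j=4: prepend 'g' → 'gvlml'
j=5: prepend 'y' → 'ygvlml'
j=6: prepend 's' → 'sygvlml'
j=7: prepend 'h' → 'hsygvlml'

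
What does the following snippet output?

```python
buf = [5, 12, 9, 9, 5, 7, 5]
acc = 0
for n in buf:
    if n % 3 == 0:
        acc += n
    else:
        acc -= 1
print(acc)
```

26

n=5: not %3==0, acc = 0-1 = -1
n=12: %3==0, acc = (-1)+12 = 11
n=9: %3==0, acc = 11+9 = 20
n=9: %3==0, acc = 20+9 = 29
n=5: not %3==0, acc = 29-1 = 28
n=7: not %3==0, acc = 28-1 = 27
n=5: not %3==0, acc = 27-1 = 26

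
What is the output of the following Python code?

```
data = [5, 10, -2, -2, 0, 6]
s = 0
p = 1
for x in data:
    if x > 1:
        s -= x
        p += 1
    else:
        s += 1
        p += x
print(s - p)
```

-18

x=5: >1, s = 0-5 = -5; p=2
x=10: >1, s = (-5)-10 = -15; p=3
x=-2: not >1, s = (-15)+1 = -14; p=1
x=-2: not >1, s = (-14)+1 = -13; p=-1
x=0: not >1, s = (-13)+1 = -12; p=-1
x=6: >1, s = (-12)-6 = -18; p=0
s-p = (-18)-0 = -18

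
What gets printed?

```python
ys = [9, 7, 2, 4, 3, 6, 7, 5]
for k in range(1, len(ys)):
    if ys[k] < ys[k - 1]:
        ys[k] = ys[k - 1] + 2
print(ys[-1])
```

23

k=1: 7<9, ys[1] = 9+2 = 11 → [9, 11, 2, 4, 3, 6, 7, 5]
k=2: 2<11, ys[2] = 11+2 = 13 → [9, 11, 13, 4, 3, 6, 7, 5]
k=3: 4<13, ys[3] = 13+2 = 15 → [9, 11, 13, 15, 3, 6, 7, 5]
k=4: 3<15, ys[4] = 15+2 = 17 → [9, 11, 13, 15, 17, 6, 7, 5]
k=5: 6<17, ys[5] = 17+2 = 19 → [9, 11, 13, 15, 17, 19, 7, 5]
k=6: 7<19, ys[6] = 19+2 = 21 → [9, 11, 13, 15, 17, 19, 21, 5]
k=7: 5<21, ys[7] = 21+2 = 23 → [9, 11, 13, 15, 17, 19, 21, 23]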